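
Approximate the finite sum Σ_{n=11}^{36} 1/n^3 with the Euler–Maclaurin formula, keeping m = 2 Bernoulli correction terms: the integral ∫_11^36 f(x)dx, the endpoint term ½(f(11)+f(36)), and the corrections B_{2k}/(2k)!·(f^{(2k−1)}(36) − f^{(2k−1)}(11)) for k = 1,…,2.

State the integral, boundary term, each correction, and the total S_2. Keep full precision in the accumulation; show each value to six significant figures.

S_2 ≈ 0.00414968

∫_11^36 1/x^3 dx evaluates to 0.00374643.
½[f(11) + f(36)] = ½[0.000751315 + 2.14335e-05] = 0.000386374.
Integral + boundary = 0.00413280.
Correction k=1: B_{2}/2! · (f^{(1)}(36) − f^{(1)}(11)) = 1/12 · (-1.78612e-06 − (-0.000204904)) = 1.69265e-05.
After k=1: 0.00414973.
Correction k=2: B_{4}/4! · (f^{(3)}(36) − f^{(3)}(11)) = −1/720 · (-2.75636e-08 − (-3.38684e-05)) = -4.70012e-08.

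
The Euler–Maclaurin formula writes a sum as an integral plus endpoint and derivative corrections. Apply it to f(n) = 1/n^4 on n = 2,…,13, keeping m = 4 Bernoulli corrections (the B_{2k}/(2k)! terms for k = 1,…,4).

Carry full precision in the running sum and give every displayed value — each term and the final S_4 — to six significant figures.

Integral: ∫_2^13 1/x^4 dx = 0.0415149.
½[f(2) + f(13)] = ½[0.0625000 + 3.50128e-05] = 0.0312675.
Running total after boundary: 0.0727825.
k=1: B_{2}/(2)! × [f^{(1)}(13) − f^{(1)}(2)] = 1/12 × (-1.07732e-05 − (-0.125000)) = 0.0104158.
After k=1: 0.0831982.
k=2: B_{4}/(4)! × [f^{(3)}(13) − f^{(3)}(2)] = −1/720 × (-1.91240e-06 − (-0.937500)) = -0.00130208.
After k=2: 0.0818961.
k=3: B_{6}/(6)! × [f^{(5)}(13) − f^{(5)}(2)] = 1/30240 × (-6.33693e-07 − (-13.1250)) = 0.000434028.
After k=3: 0.0823302.
k=4: B_{8}/(8)! × [f^{(7)}(13) − f^{(7)}(2)] = −1/1209600 × (-3.37470e-07 − (-295.312)) = -0.000244141.

S_4 ≈ 0.0820860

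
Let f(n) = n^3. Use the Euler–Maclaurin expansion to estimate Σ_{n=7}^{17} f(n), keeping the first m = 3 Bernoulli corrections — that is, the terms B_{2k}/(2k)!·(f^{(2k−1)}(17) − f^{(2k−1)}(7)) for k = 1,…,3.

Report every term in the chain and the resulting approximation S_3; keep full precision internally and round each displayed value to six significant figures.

S_3 ≈ 22968.0

∫_7^17 x^3 dx evaluates to 20280.0.
Endpoint term: (f(7) + f(17))/2 = (343.000 + 4913.00)/2 = 2628.00.
Integral + boundary = 22908.0.
Order-1 term: 1/12 · (867.000 − 147.000) = 60.0000.
Running total after k=1: 22968.0.
Order-2 term: −1/720 · (6.00000 − 6.00000) = 0.00000.
Running total after k=2: 22968.0.
Order-3 term: 1/30240 · (0.00000 − 0.00000) = 0.00000.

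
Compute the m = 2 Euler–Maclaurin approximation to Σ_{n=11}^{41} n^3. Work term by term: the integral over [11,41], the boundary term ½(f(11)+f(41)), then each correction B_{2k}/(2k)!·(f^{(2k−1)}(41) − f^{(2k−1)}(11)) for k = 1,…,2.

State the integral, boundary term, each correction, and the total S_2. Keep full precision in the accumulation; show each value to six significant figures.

S_2 ≈ 738296

The integral term ∫_11^41 x^3 dx = 702780.
½[f(11) + f(41)] = ½[1331.00 + 68921.0] = 35126.0.
So far: 737906.
Order-1 term: 1/12 · (5043.00 − 363.000) = 390.000.
After k=1: 738296.
Order-2 term: −1/720 · (6.00000 − 6.00000) = 0.00000.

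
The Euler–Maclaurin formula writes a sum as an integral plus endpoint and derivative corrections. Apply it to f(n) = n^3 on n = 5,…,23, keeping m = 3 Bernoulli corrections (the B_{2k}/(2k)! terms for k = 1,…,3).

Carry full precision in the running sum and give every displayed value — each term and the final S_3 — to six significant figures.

The integral term ∫_5^23 x^3 dx = 69804.0.
½[f(5) + f(23)] = ½[125.000 + 12167.0] = 6146.00.
So far: 75950.0.
k=1: B_{2}/(2)! × [f^{(1)}(23) − f^{(1)}(5)] = 1/12 × (1587.00 − 75.0000) = 126.000.
Partial sum through k=1: 76076.0.
k=2: B_{4}/(4)! × [f^{(3)}(23) − f^{(3)}(5)] = −1/720 × (6.00000 − 6.00000) = 0.00000.
Partial sum through k=2: 76076.0.
k=3: B_{6}/(6)! × [f^{(5)}(23) − f^{(5)}(5)] = 1/30240 × (0.00000 − 0.00000) = 0.00000.

S_3 ≈ 76076.0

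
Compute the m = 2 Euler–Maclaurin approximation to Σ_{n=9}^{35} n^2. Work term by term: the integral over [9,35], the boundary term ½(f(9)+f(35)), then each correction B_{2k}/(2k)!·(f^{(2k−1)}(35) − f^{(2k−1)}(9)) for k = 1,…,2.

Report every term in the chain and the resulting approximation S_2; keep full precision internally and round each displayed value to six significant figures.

The integral term ∫_9^35 x^2 dx = 14048.7.
Boundary: ½(f(9) + f(35)) = ½(81.0000 + 1225.00) = 653.000.
Running total after boundary: 14701.7.
k=1: B_{2}/(2)! × [f^{(1)}(35) − f^{(1)}(9)] = 1/12 × (70.0000 − 18.0000) = 4.33333.
Running total after k=1: 14706.0.
k=2: B_{4}/(4)! × [f^{(3)}(35) − f^{(3)}(9)] = −1/720 × (0.00000 − 0.00000) = 0.00000.

S_2 ≈ 14706.0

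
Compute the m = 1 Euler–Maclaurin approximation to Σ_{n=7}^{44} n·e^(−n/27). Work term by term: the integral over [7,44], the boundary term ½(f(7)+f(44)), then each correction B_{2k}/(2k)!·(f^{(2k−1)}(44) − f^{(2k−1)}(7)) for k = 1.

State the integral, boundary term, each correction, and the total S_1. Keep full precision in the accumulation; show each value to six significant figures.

S_1 ≈ 339.569

Integral: ∫_7^44 x·e^(−x/27) dx = 332.614.
½[f(7) + f(44)] = ½[5.40136 + 8.62409] = 7.01273.
Running total after boundary: 339.626.
Correction k=1: B_{2}/2! · (f^{(1)}(44) − f^{(1)}(7)) = 1/12 · (-0.123409 − 0.571573) = -0.0579151.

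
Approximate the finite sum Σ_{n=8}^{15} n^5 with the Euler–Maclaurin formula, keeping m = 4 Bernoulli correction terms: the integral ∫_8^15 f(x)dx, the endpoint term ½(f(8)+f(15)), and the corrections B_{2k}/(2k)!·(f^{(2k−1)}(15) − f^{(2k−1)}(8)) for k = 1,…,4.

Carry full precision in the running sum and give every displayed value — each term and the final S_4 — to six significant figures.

S_4 ≈ 2.27019e+06

The integral term ∫_8^15 x^5 dx = 1.85475e+06.
½[f(8) + f(15)] = ½[32768.0 + 759375] = 396072.
So far: 2.25082e+06.
Correction k=1: B_{2}/2! · (f^{(1)}(15) − f^{(1)}(8)) = 1/12 · (253125 − 20480.0) = 19387.1.
After k=1: 2.27021e+06.
Correction k=2: B_{4}/4! · (f^{(3)}(15) − f^{(3)}(8)) = −1/720 · (13500.0 − 3840.00) = -13.4167.
After k=2: 2.27019e+06.
Correction k=3: B_{6}/6! · (f^{(5)}(15) − f^{(5)}(8)) = 1/30240 · (120.000 − 120.000) = 0.00000.
After k=3: 2.27019e+06.
Correction k=4: B_{8}/8! · (f^{(7)}(15) − f^{(7)}(8)) = −1/1209600 · (0.00000 − 0.00000) = 0.00000.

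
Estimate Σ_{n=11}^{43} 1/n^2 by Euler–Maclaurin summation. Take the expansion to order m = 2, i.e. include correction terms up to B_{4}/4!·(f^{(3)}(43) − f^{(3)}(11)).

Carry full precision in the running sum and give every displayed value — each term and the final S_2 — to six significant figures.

S_2 ≈ 0.0721788

The integral term ∫_11^43 1/x^2 dx = 0.0676533.
Boundary: ½(f(11) + f(43)) = ½(0.00826446 + 0.000540833) = 0.00440265.
So far: 0.0720559.
Correction k=1: B_{2}/2! · (f^{(1)}(43) − f^{(1)}(11)) = 1/12 · (-2.51550e-05 − (-0.00150263)) = 0.000123123.
Running total after k=1: 0.0721790.
Correction k=2: B_{4}/4! · (f^{(3)}(43) − f^{(3)}(11)) = −1/720 · (-1.63256e-07 − (-0.000149021)) = -2.06747e-07.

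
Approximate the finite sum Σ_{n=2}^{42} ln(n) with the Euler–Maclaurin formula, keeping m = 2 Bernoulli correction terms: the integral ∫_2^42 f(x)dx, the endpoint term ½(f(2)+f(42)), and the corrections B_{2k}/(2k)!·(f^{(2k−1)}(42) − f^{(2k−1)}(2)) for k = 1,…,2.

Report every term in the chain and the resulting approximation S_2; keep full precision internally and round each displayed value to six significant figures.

S_2 ≈ 117.772

∫_2^42 ln(x) dx evaluates to 115.596.
Endpoint term: (f(2) + f(42))/2 = (0.693147 + 3.73767)/2 = 2.21541.
So far: 117.811.
Correction k=1: B_{2}/2! · (f^{(1)}(42) − f^{(1)}(2)) = 1/12 · (0.0238095 − 0.500000) = -0.0396825.
After k=1: 117.772.
Correction k=2: B_{4}/4! · (f^{(3)}(42) − f^{(3)}(2)) = −1/720 · (2.69949e-05 − 0.250000) = 0.000347185.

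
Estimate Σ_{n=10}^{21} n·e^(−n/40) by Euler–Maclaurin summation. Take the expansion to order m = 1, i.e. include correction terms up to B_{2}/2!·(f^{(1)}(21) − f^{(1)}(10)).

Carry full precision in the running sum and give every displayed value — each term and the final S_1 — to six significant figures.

S_1 ≈ 124.287

The integral term ∫_10^21 x·e^(−x/40) dx = 114.206.
Endpoint term: (f(10) + f(21))/2 = (7.78801 + 12.4227)/2 = 10.1053.
Running total after boundary: 124.312.
k=1: B_{2}/(2)! × [f^{(1)}(21) − f^{(1)}(10)] = 1/12 × (0.280989 − 0.584101) = -0.0252593.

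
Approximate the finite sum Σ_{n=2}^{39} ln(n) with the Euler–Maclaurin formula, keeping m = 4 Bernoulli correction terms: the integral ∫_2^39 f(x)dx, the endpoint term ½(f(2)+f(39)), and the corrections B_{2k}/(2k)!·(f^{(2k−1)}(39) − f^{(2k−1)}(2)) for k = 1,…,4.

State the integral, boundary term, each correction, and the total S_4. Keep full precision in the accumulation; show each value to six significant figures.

The integral term ∫_2^39 ln(x) dx = 104.493.
Boundary: ½(f(2) + f(39)) = ½(0.693147 + 3.66356) = 2.17835.
So far: 106.671.
Correction k=1: B_{2}/2! · (f^{(1)}(39) − f^{(1)}(2)) = 1/12 · (0.0256410 − 0.500000) = -0.0395299.
Running total after k=1: 106.631.
Correction k=2: B_{4}/4! · (f^{(3)}(39) − f^{(3)}(2)) = −1/720 · (3.37160e-05 − 0.250000) = 0.000347175.
Running total after k=2: 106.632.
Correction k=3: B_{6}/6! · (f^{(5)}(39) − f^{(5)}(2)) = 1/30240 · (2.66004e-07 − 0.750000) = -2.48016e-05.
Running total after k=3: 106.632.
Correction k=4: B_{8}/8! · (f^{(7)}(39) − f^{(7)}(2)) = −1/1209600 · (5.24663e-09 − 5.62500) = 4.65030e-06.

S_4 ≈ 106.632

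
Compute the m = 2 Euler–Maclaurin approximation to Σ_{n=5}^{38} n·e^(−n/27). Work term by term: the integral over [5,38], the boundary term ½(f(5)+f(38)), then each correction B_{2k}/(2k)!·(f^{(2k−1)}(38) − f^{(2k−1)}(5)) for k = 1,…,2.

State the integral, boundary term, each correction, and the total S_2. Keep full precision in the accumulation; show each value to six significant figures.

S_2 ≈ 295.021

Integral: ∫_5^38 x·e^(−x/27) dx = 288.357.
Endpoint term: (f(5) + f(38))/2 = (4.15475 + 9.30153)/2 = 6.72814.
Running total after boundary: 295.086.
Correction k=1: B_{2}/2! · (f^{(1)}(38) − f^{(1)}(5)) = 1/12 · (-0.0997240 − 0.677071) = -0.0647329.
Running total after k=1: 295.021.
Correction k=2: B_{4}/4! · (f^{(3)}(38) − f^{(3)}(5)) = −1/720 · (0.000534746 − 0.00320847) = 3.71350e-06.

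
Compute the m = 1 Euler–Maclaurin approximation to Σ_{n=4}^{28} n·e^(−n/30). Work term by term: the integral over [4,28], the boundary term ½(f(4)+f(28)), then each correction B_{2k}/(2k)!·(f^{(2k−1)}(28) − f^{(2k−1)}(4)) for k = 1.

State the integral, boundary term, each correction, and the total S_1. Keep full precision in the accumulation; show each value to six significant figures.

S_1 ≈ 215.633

Integral: ∫_4^28 x·e^(−x/30) dx = 208.438.
½[f(4) + f(28)] = ½[3.50069 + 11.0107] = 7.25572.
Running total after boundary: 215.694.
Correction k=1: B_{2}/2! · (f^{(1)}(28) − f^{(1)}(4)) = 1/12 · (0.0262160 − 0.758484) = -0.0610223.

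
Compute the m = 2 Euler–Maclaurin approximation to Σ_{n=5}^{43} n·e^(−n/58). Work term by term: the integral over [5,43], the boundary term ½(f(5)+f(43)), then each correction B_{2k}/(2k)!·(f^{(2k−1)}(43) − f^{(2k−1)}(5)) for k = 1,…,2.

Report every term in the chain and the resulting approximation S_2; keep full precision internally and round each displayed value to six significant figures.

The integral term ∫_5^43 x·e^(−x/58) dx = 561.115.
½[f(5) + f(43)] = ½[4.58702 + 20.4876] = 12.5373.
Integral + boundary = 573.652.
Order-1 term: 1/12 · (0.123221 − 0.838318) = -0.0595914.
After k=1: 573.593.
Order-2 term: −1/720 · (0.000319897 − 0.000794627) = 6.59348e-07.

S_2 ≈ 573.593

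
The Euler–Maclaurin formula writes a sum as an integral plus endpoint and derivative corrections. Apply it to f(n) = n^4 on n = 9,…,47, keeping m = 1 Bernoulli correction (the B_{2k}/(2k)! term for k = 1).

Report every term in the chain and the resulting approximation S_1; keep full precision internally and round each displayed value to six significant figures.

The integral term ∫_9^47 x^4 dx = 4.58572e+07.
Boundary: ½(f(9) + f(47)) = ½(6561.00 + 4.87968e+06) = 2.44312e+06.
So far: 4.83003e+07.
Order-1 term: 1/12 · (415292 − 2916.00) = 34364.7.

S_1 ≈ 4.83347e+07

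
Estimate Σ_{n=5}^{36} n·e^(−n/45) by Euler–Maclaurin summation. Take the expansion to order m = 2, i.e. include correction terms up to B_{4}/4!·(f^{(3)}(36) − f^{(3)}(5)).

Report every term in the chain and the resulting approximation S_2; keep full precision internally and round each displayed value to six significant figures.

S_2 ≈ 385.851

The integral term ∫_5^36 x·e^(−x/45) dx = 375.584.
Endpoint term: (f(5) + f(36))/2 = (4.47420 + 16.1758)/2 = 10.3250.
So far: 385.909.
k=1: B_{2}/(2)! × [f^{(1)}(36) − f^{(1)}(5)] = 1/12 × (0.0898658 − 0.795413) = -0.0587956.
Partial sum through k=1: 385.851.
k=2: B_{4}/(4)! × [f^{(3)}(36) − f^{(3)}(5)] = −1/720 × (0.000488160 − 0.00127659) = 1.09504e-06.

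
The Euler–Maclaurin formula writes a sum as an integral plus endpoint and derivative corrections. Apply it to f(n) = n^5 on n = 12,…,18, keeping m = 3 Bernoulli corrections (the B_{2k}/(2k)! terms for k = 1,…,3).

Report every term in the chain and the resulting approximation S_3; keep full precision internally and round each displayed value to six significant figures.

S_3 ≈ 6.27532e+06

The integral term ∫_12^18 x^5 dx = 5.17104e+06.
Endpoint term: (f(12) + f(18))/2 = (248832 + 1.88957e+06)/2 = 1.06920e+06.
Integral + boundary = 6.24024e+06.
Order-1 term: 1/12 · (524880 − 103680) = 35100.0.
After k=1: 6.27534e+06.
Order-2 term: −1/720 · (19440.0 − 8640.00) = -15.0000.
After k=2: 6.27532e+06.
Order-3 term: 1/30240 · (120.000 − 120.000) = 0.00000.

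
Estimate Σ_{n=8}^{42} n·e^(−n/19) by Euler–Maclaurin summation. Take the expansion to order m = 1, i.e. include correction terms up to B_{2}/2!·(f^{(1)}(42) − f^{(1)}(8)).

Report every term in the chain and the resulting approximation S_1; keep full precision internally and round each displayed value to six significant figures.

The integral term ∫_8^42 x·e^(−x/19) dx = 209.634.
Endpoint term: (f(8) + f(42))/2 = (5.25084 + 4.60500)/2 = 4.92792.
Integral + boundary = 214.562.
Order-1 term: 1/12 · (-0.132726 − 0.379995) = -0.0427267.

S_1 ≈ 214.519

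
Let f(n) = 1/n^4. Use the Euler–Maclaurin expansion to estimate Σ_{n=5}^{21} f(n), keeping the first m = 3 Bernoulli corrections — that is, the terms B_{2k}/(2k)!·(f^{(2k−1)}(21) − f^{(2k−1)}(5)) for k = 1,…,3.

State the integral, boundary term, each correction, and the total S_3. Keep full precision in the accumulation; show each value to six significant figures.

S_3 ≈ 0.00353781

The integral term ∫_5^21 1/x^4 dx = 0.00263067.
Boundary: ½(f(5) + f(21)) = ½(0.00160000 + 5.14189e-06) = 0.000802571.
Running total after boundary: 0.00343324.
Correction k=1: B_{2}/2! · (f^{(1)}(21) − f^{(1)}(5)) = 1/12 · (-9.79408e-07 − (-0.00128000)) = 0.000106585.
Running total after k=1: 0.00353983.
Correction k=2: B_{4}/4! · (f^{(3)}(21) − f^{(3)}(5)) = −1/720 · (-6.66264e-08 − (-0.00153600)) = -2.13324e-06.
Running total after k=2: 0.00353770.
Correction k=3: B_{6}/6! · (f^{(5)}(21) − f^{(5)}(5)) = 1/30240 · (-8.46049e-09 − (-0.00344064)) = 1.13777e-07.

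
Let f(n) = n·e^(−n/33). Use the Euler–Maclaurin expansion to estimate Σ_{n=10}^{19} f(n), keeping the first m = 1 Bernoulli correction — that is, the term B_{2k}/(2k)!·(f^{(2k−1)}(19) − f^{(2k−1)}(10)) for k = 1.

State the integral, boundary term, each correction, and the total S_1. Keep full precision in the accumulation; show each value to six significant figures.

S_1 ≈ 92.1816

∫_10^19 x·e^(−x/33) dx evaluates to 83.1700.
½[f(10) + f(19)] = ½[7.38577 + 10.6833] = 9.03453.
So far: 92.2046.
Order-1 term: 1/12 · (0.238542 − 0.514766) = -0.0230186.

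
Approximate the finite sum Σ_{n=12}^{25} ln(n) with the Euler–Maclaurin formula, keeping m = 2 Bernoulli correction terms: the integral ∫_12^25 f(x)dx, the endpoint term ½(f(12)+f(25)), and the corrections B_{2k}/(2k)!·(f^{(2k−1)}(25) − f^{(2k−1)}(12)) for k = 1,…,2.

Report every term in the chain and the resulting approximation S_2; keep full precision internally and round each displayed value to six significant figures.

The integral term ∫_12^25 ln(x) dx = 37.6530.
Endpoint term: (f(12) + f(25))/2 = (2.48491 + 3.21888)/2 = 2.85189.
Running total after boundary: 40.5049.
Correction k=1: B_{2}/2! · (f^{(1)}(25) − f^{(1)}(12)) = 1/12 · (0.0400000 − 0.0833333) = -0.00361111.
Partial sum through k=1: 40.5013.
Correction k=2: B_{4}/4! · (f^{(3)}(25) − f^{(3)}(12)) = −1/720 · (0.000128000 − 0.00115741) = 1.42973e-06.

S_2 ≈ 40.5013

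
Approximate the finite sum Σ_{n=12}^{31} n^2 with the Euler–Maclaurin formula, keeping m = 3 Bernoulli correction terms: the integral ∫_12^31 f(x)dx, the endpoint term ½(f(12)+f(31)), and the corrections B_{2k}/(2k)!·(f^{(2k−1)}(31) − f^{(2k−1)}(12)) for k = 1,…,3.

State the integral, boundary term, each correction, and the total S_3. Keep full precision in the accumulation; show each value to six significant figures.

S_3 ≈ 9910.00

∫_12^31 x^2 dx evaluates to 9354.33.
Boundary: ½(f(12) + f(31)) = ½(144.000 + 961.000) = 552.500.
Integral + boundary = 9906.83.
Order-1 term: 1/12 · (62.0000 − 24.0000) = 3.16667.
Running total after k=1: 9910.00.
Order-2 term: −1/720 · (0.00000 − 0.00000) = 0.00000.
Running total after k=2: 9910.00.
Order-3 term: 1/30240 · (0.00000 − 0.00000) = 0.00000.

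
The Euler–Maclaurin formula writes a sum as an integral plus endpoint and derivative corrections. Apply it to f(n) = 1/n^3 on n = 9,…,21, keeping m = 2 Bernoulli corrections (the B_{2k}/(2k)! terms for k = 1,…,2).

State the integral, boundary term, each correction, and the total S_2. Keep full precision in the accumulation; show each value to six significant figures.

S_2 ≈ 0.00581558

Integral: ∫_9^21 1/x^3 dx = 0.00503905.
½[f(9) + f(21)] = ½[0.00137174 + 0.000107980] = 0.000739861.
Running total after boundary: 0.00577891.
k=1: B_{2}/(2)! × [f^{(1)}(21) − f^{(1)}(9)] = 1/12 × (-1.54257e-05 − (-0.000457247)) = 3.68185e-05.
Partial sum through k=1: 0.00581573.
k=2: B_{4}/(4)! × [f^{(3)}(21) − f^{(3)}(9)] = −1/720 × (-6.99577e-07 − (-0.000112901)) = -1.55835e-07.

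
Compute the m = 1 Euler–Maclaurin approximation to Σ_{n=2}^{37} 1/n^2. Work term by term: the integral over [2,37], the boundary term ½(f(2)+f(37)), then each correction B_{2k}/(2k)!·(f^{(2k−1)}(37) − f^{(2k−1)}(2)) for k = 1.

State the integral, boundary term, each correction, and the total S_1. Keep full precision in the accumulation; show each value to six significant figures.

Integral: ∫_2^37 1/x^2 dx = 0.472973.
Endpoint term: (f(2) + f(37))/2 = (0.250000 + 0.000730460)/2 = 0.125365.
So far: 0.598338.
Order-1 term: 1/12 · (-3.94843e-05 − (-0.250000)) = 0.0208300.

S_1 ≈ 0.619168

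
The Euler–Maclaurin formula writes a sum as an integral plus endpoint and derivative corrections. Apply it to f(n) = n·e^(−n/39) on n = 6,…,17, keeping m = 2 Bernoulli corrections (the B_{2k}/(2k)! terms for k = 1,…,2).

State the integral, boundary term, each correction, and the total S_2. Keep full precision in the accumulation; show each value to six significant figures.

The integral term ∫_6^17 x·e^(−x/39) dx = 92.3859.
Endpoint term: (f(6) + f(17))/2 = (5.14442 + 10.9936)/2 = 8.06903.
Running total after boundary: 100.455.
Correction k=1: B_{2}/2! · (f^{(1)}(17) − f^{(1)}(6)) = 1/12 · (0.364796 − 0.725496) = -0.0300583.
Partial sum through k=1: 100.425.
Correction k=2: B_{4}/4! · (f^{(3)}(17) − f^{(3)}(6)) = −1/720 · (0.00109018 − 0.00160441) = 7.14204e-07.

S_2 ≈ 100.425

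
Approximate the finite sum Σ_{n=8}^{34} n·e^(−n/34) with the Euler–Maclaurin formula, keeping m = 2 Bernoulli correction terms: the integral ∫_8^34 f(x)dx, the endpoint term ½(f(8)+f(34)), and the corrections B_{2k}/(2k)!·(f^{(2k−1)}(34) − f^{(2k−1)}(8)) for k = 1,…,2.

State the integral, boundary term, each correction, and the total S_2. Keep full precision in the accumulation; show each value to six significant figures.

Integral: ∫_8^34 x·e^(−x/34) dx = 278.066.
½[f(8) + f(34)] = ½[6.32271 + 12.5079] = 9.41530.
Running total after boundary: 287.481.
Order-1 term: 1/12 · (0.00000 − 0.604376) = -0.0503647.
Running total after k=1: 287.431.
Order-2 term: −1/720 · (0.000636470 − 0.00189018) = 1.74127e-06.

S_2 ≈ 287.431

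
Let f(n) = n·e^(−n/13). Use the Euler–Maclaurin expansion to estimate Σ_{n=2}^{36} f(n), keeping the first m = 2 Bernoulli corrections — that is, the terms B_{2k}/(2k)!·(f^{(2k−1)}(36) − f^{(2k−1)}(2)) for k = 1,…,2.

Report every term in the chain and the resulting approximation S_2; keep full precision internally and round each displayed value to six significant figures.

S_2 ≈ 129.164

The integral term ∫_2^36 x·e^(−x/13) dx = 127.247.
½[f(2) + f(36)] = ½[1.71481 + 2.25757] = 1.98619.
Running total after boundary: 129.234.
Order-1 term: 1/12 · (-0.110949 − 0.725496) = -0.0697037.
Running total after k=1: 129.164.
Order-2 term: −1/720 · (8.56307e-05 − 0.0144397) = 1.99362e-05.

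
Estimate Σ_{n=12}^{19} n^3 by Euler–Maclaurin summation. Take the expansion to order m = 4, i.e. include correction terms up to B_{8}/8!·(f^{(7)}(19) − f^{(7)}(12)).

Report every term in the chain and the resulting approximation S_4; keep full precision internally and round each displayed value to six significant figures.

The integral term ∫_12^19 x^3 dx = 27396.2.
Endpoint term: (f(12) + f(19))/2 = (1728.00 + 6859.00)/2 = 4293.50.
So far: 31689.8.
Correction k=1: B_{2}/2! · (f^{(1)}(19) − f^{(1)}(12)) = 1/12 · (1083.00 − 432.000) = 54.2500.
After k=1: 31744.0.
Correction k=2: B_{4}/4! · (f^{(3)}(19) − f^{(3)}(12)) = −1/720 · (6.00000 − 6.00000) = 0.00000.
After k=2: 31744.0.
Correction k=3: B_{6}/6! · (f^{(5)}(19) − f^{(5)}(12)) = 1/30240 · (0.00000 − 0.00000) = 0.00000.
After k=3: 31744.0.
Correction k=4: B_{8}/8! · (f^{(7)}(19) − f^{(7)}(12)) = −1/1209600 · (0.00000 − 0.00000) = 0.00000.

S_4 ≈ 31744.0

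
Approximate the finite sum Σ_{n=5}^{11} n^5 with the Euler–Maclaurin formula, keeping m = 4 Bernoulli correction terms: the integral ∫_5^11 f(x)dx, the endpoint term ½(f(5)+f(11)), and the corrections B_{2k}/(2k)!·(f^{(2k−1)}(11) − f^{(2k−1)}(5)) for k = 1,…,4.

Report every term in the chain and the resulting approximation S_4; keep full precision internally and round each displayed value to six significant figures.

∫_5^11 x^5 dx evaluates to 292656.
Boundary: ½(f(5) + f(11)) = ½(3125.00 + 161051) = 82088.0.
Running total after boundary: 374744.
Order-1 term: 1/12 · (73205.0 − 3125.00) = 5840.00.
After k=1: 380584.
Order-2 term: −1/720 · (7260.00 − 1500.00) = -8.00000.
After k=2: 380576.
Order-3 term: 1/30240 · (120.000 − 120.000) = 0.00000.
After k=3: 380576.
Order-4 term: −1/1209600 · (0.00000 − 0.00000) = 0.00000.

S_4 ≈ 380576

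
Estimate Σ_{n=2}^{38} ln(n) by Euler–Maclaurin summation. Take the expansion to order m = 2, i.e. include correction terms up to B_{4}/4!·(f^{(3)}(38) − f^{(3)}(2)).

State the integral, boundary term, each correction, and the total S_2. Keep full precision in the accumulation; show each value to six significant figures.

S_2 ≈ 102.968

Integral: ∫_2^38 ln(x) dx = 100.842.
½[f(2) + f(38)] = ½[0.693147 + 3.63759] = 2.16537.
So far: 103.007.
k=1: B_{2}/(2)! × [f^{(1)}(38) − f^{(1)}(2)] = 1/12 × (0.0263158 − 0.500000) = -0.0394737.
Partial sum through k=1: 102.968.
k=2: B_{4}/(4)! × [f^{(3)}(38) − f^{(3)}(2)] = −1/720 × (3.64485e-05 − 0.250000) = 0.000347172.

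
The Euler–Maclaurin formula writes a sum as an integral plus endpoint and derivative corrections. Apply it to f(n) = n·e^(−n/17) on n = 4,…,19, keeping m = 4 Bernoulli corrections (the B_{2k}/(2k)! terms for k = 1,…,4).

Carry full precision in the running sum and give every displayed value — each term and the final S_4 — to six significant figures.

∫_4^19 x·e^(−x/17) dx evaluates to 81.9972.
Boundary: ½(f(4) + f(19)) = ½(3.16135 + 6.21392) = 4.68764.
Integral + boundary = 86.6848.
k=1: B_{2}/(2)! × [f^{(1)}(19) − f^{(1)}(4)] = 1/12 × (-0.0384763 − 0.604376) = -0.0535711.
Running total after k=1: 86.6312.
k=2: B_{4}/(4)! × [f^{(3)}(19) − f^{(3)}(4)] = −1/720 × (0.00213017 − 0.00756074) = 7.54245e-06.
Running total after k=2: 86.6312.
k=3: B_{6}/(6)! × [f^{(5)}(19) − f^{(5)}(4)] = 1/30240 × (1.52024e-05 − 4.50872e-05) = -9.88256e-10.
Running total after k=3: 86.6312.
k=4: B_{8}/(8)! × [f^{(7)}(19) − f^{(7)}(4)] = −1/1209600 × (7.97021e-08 − 2.21497e-07) = 1.17225e-13.

S_4 ≈ 86.6312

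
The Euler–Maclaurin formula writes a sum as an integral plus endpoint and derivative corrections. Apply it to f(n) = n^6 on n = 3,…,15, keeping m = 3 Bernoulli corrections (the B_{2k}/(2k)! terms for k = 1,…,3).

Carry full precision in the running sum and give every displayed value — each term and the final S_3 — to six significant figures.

The integral term ∫_3^15 x^6 dx = 2.44082e+07.
Boundary: ½(f(3) + f(15)) = ½(729.000 + 1.13906e+07) = 5.69568e+06.
Running total after boundary: 3.01038e+07.
Correction k=1: B_{2}/2! · (f^{(1)}(15) − f^{(1)}(3)) = 1/12 · (4.55625e+06 − 1458.00) = 379566.
Running total after k=1: 3.04834e+07.
Correction k=2: B_{4}/4! · (f^{(3)}(15) − f^{(3)}(3)) = −1/720 · (405000 − 3240.00) = -558.000.
Running total after k=2: 3.04829e+07.
Correction k=3: B_{6}/6! · (f^{(5)}(15) − f^{(5)}(3)) = 1/30240 · (10800.0 − 2160.00) = 0.285714.

S_3 ≈ 3.04829e+07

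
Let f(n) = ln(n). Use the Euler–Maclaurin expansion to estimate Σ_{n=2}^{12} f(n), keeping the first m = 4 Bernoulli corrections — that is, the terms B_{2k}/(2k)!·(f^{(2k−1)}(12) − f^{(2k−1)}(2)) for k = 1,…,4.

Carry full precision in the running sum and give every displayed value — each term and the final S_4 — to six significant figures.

S_4 ≈ 19.9872

Integral: ∫_2^12 ln(x) dx = 18.4326.
Endpoint term: (f(2) + f(12))/2 = (0.693147 + 2.48491)/2 = 1.58903.
So far: 20.0216.
Correction k=1: B_{2}/2! · (f^{(1)}(12) − f^{(1)}(2)) = 1/12 · (0.0833333 − 0.500000) = -0.0347222.
Running total after k=1: 19.9869.
Correction k=2: B_{4}/4! · (f^{(3)}(12) − f^{(3)}(2)) = −1/720 · (0.00115741 − 0.250000) = 0.000345615.
Running total after k=2: 19.9872.
Correction k=3: B_{6}/6! · (f^{(5)}(12) − f^{(5)}(2)) = 1/30240 · (9.64506e-05 − 0.750000) = -2.47984e-05.
Running total after k=3: 19.9872.
Correction k=4: B_{8}/8! · (f^{(7)}(12) − f^{(7)}(2)) = −1/1209600 · (2.00939e-05 − 5.62500) = 4.65028e-06.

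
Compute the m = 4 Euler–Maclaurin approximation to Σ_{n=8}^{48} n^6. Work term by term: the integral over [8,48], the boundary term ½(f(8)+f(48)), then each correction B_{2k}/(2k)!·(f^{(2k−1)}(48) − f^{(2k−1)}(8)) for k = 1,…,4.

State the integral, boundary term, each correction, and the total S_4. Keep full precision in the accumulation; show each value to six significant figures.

The integral term ∫_8^48 x^6 dx = 8.38666e+10.
Boundary: ½(f(8) + f(48)) = ½(262144 + 1.22306e+10) = 6.11543e+09.
Integral + boundary = 8.99820e+10.
Correction k=1: B_{2}/2! · (f^{(1)}(48) − f^{(1)}(8)) = 1/12 · (1.52882e+09 − 196608) = 1.27386e+08.
After k=1: 9.01094e+10.
Correction k=2: B_{4}/4! · (f^{(3)}(48) − f^{(3)}(8)) = −1/720 · (1.32710e+07 − 61440.0) = -18346.7.
After k=2: 9.01094e+10.
Correction k=3: B_{6}/6! · (f^{(5)}(48) − f^{(5)}(8)) = 1/30240 · (34560.0 − 5760.00) = 0.952381.
After k=3: 9.01094e+10.
Correction k=4: B_{8}/8! · (f^{(7)}(48) − f^{(7)}(8)) = −1/1209600 · (0.00000 − 0.00000) = 0.00000.

S_4 ≈ 9.01094e+10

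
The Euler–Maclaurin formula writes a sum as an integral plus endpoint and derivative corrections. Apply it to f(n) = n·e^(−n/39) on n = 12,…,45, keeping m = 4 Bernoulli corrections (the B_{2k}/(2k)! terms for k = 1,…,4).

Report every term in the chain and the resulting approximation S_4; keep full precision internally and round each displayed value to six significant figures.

The integral term ∫_12^45 x·e^(−x/39) dx = 428.876.
Boundary: ½(f(12) + f(45)) = ½(8.82170 + 14.1940) = 11.5078.
Running total after boundary: 440.384.
Order-1 term: 1/12 · (-0.0485263 − 0.508944) = -0.0464559.
Running total after k=1: 440.338.
Order-2 term: −1/720 · (0.000382851 − 0.00130127) = 1.27558e-06.
Running total after k=2: 440.338.
Order-3 term: 1/30240 · (5.24396e-07 − 1.49107e-06) = -3.19668e-11.
Running total after k=3: 440.338.
Order-4 term: −1/1209600 · (5.24051e-10 − 1.39817e-09) = 7.22649e-16.

S_4 ≈ 440.338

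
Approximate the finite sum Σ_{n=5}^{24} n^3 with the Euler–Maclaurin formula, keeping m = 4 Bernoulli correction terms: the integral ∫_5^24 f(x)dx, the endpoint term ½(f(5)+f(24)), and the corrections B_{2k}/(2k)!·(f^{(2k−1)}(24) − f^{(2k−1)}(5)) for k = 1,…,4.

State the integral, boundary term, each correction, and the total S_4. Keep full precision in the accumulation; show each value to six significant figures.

S_4 ≈ 89900.0

The integral term ∫_5^24 x^3 dx = 82787.8.
Endpoint term: (f(5) + f(24))/2 = (125.000 + 13824.0)/2 = 6974.50.
So far: 89762.2.
Order-1 term: 1/12 · (1728.00 − 75.0000) = 137.750.
Partial sum through k=1: 89900.0.
Order-2 term: −1/720 · (6.00000 − 6.00000) = 0.00000.
Partial sum through k=2: 89900.0.
Order-3 term: 1/30240 · (0.00000 − 0.00000) = 0.00000.
Partial sum through k=3: 89900.0.
Order-4 term: −1/1209600 · (0.00000 − 0.00000) = 0.00000.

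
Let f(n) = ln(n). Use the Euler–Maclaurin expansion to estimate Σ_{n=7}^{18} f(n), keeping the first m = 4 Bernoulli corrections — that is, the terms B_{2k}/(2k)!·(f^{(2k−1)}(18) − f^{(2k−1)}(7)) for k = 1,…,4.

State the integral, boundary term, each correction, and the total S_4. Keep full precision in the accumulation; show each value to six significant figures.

The integral term ∫_7^18 ln(x) dx = 27.4053.
Boundary: ½(f(7) + f(18)) = ½(1.94591 + 2.89037) = 2.41814.
Integral + boundary = 29.8235.
Order-1 term: 1/12 · (0.0555556 − 0.142857) = -0.00727513.
Running total after k=1: 29.8162.
Order-2 term: −1/720 · (0.000342936 − 0.00583090) = 7.62218e-06.
Running total after k=2: 29.8162.
Order-3 term: 1/30240 · (1.27013e-05 − 0.00142798) = -4.68014e-08.
Running total after k=3: 29.8162.
Order-4 term: −1/1209600 · (1.17605e-06 − 0.000874271) = 7.21805e-10.

S_4 ≈ 29.8162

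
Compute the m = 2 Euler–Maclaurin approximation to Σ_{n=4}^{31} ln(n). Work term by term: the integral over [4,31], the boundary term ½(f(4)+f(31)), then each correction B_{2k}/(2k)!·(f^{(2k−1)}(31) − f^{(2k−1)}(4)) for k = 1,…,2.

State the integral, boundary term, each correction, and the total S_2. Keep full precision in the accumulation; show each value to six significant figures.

The integral term ∫_4^31 ln(x) dx = 73.9084.
Endpoint term: (f(4) + f(31))/2 = (1.38629 + 3.43399)/2 = 2.41014.
Integral + boundary = 76.3186.
Order-1 term: 1/12 · (0.0322581 − 0.250000) = -0.0181452.
After k=1: 76.3004.
Order-2 term: −1/720 · (6.71344e-05 − 0.0312500) = 4.33095e-05.

S_2 ≈ 76.3005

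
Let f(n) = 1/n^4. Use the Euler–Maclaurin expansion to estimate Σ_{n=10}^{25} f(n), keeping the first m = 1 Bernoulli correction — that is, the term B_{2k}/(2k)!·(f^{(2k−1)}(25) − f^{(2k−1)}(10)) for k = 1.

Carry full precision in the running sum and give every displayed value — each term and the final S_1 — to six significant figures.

S_1 ≈ 0.000366579

The integral term ∫_10^25 1/x^4 dx = 0.000312000.
Boundary: ½(f(10) + f(25)) = ½(0.000100000 + 2.56000e-06) = 5.12800e-05.
Running total after boundary: 0.000363280.
Correction k=1: B_{2}/2! · (f^{(1)}(25) − f^{(1)}(10)) = 1/12 · (-4.09600e-07 − (-4.00000e-05)) = 3.29920e-06.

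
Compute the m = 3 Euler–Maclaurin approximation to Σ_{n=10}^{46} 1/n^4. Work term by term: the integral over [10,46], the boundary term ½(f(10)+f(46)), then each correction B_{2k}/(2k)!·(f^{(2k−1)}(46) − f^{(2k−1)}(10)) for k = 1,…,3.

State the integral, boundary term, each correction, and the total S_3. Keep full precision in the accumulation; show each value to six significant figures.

The integral term ∫_10^46 1/x^4 dx = 0.000329909.
Boundary: ½(f(10) + f(46)) = ½(0.000100000 + 2.23341e-07) = 5.01117e-05.
So far: 0.000380020.
Correction k=1: B_{2}/2! · (f^{(1)}(46) − f^{(1)}(10)) = 1/12 · (-1.94210e-08 − (-4.00000e-05)) = 3.33171e-06.
After k=1: 0.000383352.
Correction k=2: B_{4}/4! · (f^{(3)}(46) − f^{(3)}(10)) = −1/720 · (-2.75345e-10 − (-1.20000e-05)) = -1.66663e-08.
After k=2: 0.000383335.
Correction k=3: B_{6}/6! · (f^{(5)}(46) − f^{(5)}(10)) = 1/30240 · (-7.28700e-12 − (-6.72000e-06)) = 2.22222e-10.

S_3 ≈ 0.000383336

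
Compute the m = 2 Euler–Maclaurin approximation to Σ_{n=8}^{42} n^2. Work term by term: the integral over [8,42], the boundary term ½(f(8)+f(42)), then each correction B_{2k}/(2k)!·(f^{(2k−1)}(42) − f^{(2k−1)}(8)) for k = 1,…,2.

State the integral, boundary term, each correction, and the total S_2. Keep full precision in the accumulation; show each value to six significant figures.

S_2 ≈ 25445.0

∫_8^42 x^2 dx evaluates to 24525.3.
Boundary: ½(f(8) + f(42)) = ½(64.0000 + 1764.00) = 914.000.
Integral + boundary = 25439.3.
Correction k=1: B_{2}/2! · (f^{(1)}(42) − f^{(1)}(8)) = 1/12 · (84.0000 − 16.0000) = 5.66667.
After k=1: 25445.0.
Correction k=2: B_{4}/4! · (f^{(3)}(42) − f^{(3)}(8)) = −1/720 · (0.00000 − 0.00000) = 0.00000.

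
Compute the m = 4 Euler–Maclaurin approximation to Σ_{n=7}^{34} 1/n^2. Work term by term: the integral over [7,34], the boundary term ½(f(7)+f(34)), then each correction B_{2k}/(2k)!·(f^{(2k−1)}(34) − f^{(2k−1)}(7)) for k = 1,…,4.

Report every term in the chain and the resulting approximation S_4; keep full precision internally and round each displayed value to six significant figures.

The integral term ∫_7^34 1/x^2 dx = 0.113445.
Endpoint term: (f(7) + f(34))/2 = (0.0204082 + 0.000865052)/2 = 0.0106366.
Running total after boundary: 0.124082.
Order-1 term: 1/12 · (-5.08854e-05 − (-0.00583090)) = 0.000481668.
Running total after k=1: 0.124564.
Order-2 term: −1/720 · (-5.28222e-07 − (-0.00142798)) = -1.98257e-06.
Running total after k=2: 0.124562.
Order-3 term: 1/30240 · (-1.37082e-08 − (-0.000874271)) = 2.89106e-08.
Running total after k=3: 0.124562.
Order-4 term: −1/1209600 · (-6.64065e-10 − (-0.000999167)) = -8.26031e-10.

S_4 ≈ 0.124562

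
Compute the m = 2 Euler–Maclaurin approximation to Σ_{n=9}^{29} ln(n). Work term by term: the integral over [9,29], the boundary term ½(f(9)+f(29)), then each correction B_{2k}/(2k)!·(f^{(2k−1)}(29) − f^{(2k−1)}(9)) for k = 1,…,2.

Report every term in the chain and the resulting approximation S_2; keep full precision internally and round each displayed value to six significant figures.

S_2 ≈ 60.6524

Integral: ∫_9^29 ln(x) dx = 57.8766.
Endpoint term: (f(9) + f(29))/2 = (2.19722 + 3.36730)/2 = 2.78226.
Running total after boundary: 60.6588.
Order-1 term: 1/12 · (0.0344828 − 0.111111) = -0.00638570.
Running total after k=1: 60.6524.
Order-2 term: −1/720 · (8.20042e-05 − 0.00274348) = 3.69650e-06.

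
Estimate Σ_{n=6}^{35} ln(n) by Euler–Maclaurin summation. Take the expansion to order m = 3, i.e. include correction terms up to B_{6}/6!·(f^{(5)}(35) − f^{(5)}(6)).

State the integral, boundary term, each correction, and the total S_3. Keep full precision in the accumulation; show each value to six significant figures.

∫_6^35 ln(x) dx evaluates to 84.6866.
½[f(6) + f(35)] = ½[1.79176 + 3.55535] = 2.67355.
Running total after boundary: 87.3602.
Order-1 term: 1/12 · (0.0285714 − 0.166667) = -0.0115079.
After k=1: 87.3487.
Order-2 term: −1/720 · (4.66472e-05 − 0.00925926) = 1.27953e-05.
After k=2: 87.3487.
Order-3 term: 1/30240 · (4.56952e-07 − 0.00308642) = -1.02049e-07.

S_3 ≈ 87.3487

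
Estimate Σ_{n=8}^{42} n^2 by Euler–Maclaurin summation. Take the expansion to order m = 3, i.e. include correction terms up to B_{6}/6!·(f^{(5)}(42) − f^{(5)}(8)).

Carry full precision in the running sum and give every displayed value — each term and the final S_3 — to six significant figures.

S_3 ≈ 25445.0

Integral: ∫_8^42 x^2 dx = 24525.3.
½[f(8) + f(42)] = ½[64.0000 + 1764.00] = 914.000.
So far: 25439.3.
Correction k=1: B_{2}/2! · (f^{(1)}(42) − f^{(1)}(8)) = 1/12 · (84.0000 − 16.0000) = 5.66667.
Partial sum through k=1: 25445.0.
Correction k=2: B_{4}/4! · (f^{(3)}(42) − f^{(3)}(8)) = −1/720 · (0.00000 − 0.00000) = 0.00000.
Partial sum through k=2: 25445.0.
Correction k=3: B_{6}/6! · (f^{(5)}(42) − f^{(5)}(8)) = 1/30240 · (0.00000 − 0.00000) = 0.00000.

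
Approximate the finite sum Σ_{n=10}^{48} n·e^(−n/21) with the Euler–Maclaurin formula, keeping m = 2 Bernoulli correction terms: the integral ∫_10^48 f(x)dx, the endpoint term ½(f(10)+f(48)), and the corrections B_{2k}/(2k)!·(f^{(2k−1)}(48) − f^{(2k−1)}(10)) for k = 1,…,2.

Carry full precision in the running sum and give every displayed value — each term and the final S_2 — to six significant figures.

S_2 ≈ 262.509

Integral: ∫_10^48 x·e^(−x/21) dx = 257.000.
½[f(10) + f(48)] = ½[6.21145 + 4.88167] = 5.54656.
Running total after boundary: 262.547.
k=1: B_{2}/(2)! × [f^{(1)}(48) − f^{(1)}(10)] = 1/12 × (-0.130759 − 0.325362) = -0.0380101.
Partial sum through k=1: 262.509.
k=2: B_{4}/(4)! × [f^{(3)}(48) − f^{(3)}(10)] = −1/720 × (0.000164725 − 0.00355477) = 4.70839e-06.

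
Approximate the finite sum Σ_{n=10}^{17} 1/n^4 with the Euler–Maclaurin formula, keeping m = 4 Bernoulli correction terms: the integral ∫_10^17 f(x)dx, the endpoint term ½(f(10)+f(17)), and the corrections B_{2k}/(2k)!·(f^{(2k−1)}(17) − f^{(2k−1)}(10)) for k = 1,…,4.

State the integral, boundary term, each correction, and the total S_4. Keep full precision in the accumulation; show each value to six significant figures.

S_4 ≈ 0.000324555

∫_10^17 1/x^4 dx evaluates to 0.000265486.
Endpoint term: (f(10) + f(17))/2 = (0.000100000 + 1.19730e-05)/2 = 5.59865e-05.
Running total after boundary: 0.000321473.
Order-1 term: 1/12 · (-2.81719e-06 − (-4.00000e-05)) = 3.09857e-06.
Running total after k=1: 0.000324571.
Order-2 term: −1/720 · (-2.92441e-07 − (-1.20000e-05)) = -1.62605e-08.
Running total after k=2: 0.000324555.
Order-3 term: 1/30240 · (-5.66668e-08 − (-6.72000e-06)) = 2.20348e-10.
Running total after k=3: 0.000324555.
Order-4 term: −1/1209600 · (-1.76471e-08 − (-6.04800e-06)) = -4.98541e-12.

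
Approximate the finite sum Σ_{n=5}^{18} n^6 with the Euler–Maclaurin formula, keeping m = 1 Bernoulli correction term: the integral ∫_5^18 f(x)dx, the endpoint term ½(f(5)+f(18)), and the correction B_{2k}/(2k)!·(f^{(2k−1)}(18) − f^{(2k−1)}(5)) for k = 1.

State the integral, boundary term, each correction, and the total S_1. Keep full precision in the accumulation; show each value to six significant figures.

S_1 ≈ 1.05406e+08

∫_5^18 x^6 dx evaluates to 8.74488e+07.
Boundary: ½(f(5) + f(18)) = ½(15625.0 + 3.40122e+07) = 1.70139e+07.
Running total after boundary: 1.04463e+08.
k=1: B_{2}/(2)! × [f^{(1)}(18) − f^{(1)}(5)] = 1/12 × (1.13374e+07 − 18750.0) = 943222.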